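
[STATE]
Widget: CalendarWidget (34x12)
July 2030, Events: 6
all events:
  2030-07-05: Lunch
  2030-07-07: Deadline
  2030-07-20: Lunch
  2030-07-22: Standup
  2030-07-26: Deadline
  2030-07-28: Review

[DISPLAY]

            July 2030             
Mo Tu We Th Fr Sa Su              
 1  2  3  4  5*  6  7*            
 8  9 10 11 12 13 14              
15 16 17 18 19 20* 21             
22* 23 24 25 26* 27 28*           
29 30 31                          
                                  
                                  
                                  
                                  
                                  


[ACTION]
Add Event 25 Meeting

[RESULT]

            July 2030             
Mo Tu We Th Fr Sa Su              
 1  2  3  4  5*  6  7*            
 8  9 10 11 12 13 14              
15 16 17 18 19 20* 21             
22* 23 24 25* 26* 27 28*          
29 30 31                          
                                  
                                  
                                  
                                  
                                  


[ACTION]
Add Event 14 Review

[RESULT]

            July 2030             
Mo Tu We Th Fr Sa Su              
 1  2  3  4  5*  6  7*            
 8  9 10 11 12 13 14*             
15 16 17 18 19 20* 21             
22* 23 24 25* 26* 27 28*          
29 30 31                          
                                  
                                  
                                  
                                  
                                  


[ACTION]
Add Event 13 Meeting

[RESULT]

            July 2030             
Mo Tu We Th Fr Sa Su              
 1  2  3  4  5*  6  7*            
 8  9 10 11 12 13* 14*            
15 16 17 18 19 20* 21             
22* 23 24 25* 26* 27 28*          
29 30 31                          
                                  
                                  
                                  
                                  
                                  


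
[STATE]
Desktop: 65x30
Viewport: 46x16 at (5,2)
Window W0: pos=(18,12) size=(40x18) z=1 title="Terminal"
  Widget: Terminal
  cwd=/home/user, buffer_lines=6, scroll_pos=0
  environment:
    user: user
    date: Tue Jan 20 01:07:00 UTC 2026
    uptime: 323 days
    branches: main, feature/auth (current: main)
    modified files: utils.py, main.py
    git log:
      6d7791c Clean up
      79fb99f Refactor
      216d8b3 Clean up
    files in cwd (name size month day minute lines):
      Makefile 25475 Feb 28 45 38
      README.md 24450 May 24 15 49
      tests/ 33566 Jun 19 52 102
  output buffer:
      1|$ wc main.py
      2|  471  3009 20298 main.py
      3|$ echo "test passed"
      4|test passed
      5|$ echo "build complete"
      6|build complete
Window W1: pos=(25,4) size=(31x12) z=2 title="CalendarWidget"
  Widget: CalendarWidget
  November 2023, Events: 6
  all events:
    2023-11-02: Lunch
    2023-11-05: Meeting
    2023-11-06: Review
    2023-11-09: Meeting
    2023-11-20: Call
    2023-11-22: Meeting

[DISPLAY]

                                              
                                              
                    ┏━━━━━━━━━━━━━━━━━━━━━━━━━
                    ┃ CalendarWidget          
                    ┠─────────────────────────
                    ┃        November 2023    
                    ┃Mo Tu We Th Fr Sa Su     
                    ┃       1  2*  3  4  5*   
                    ┃ 6*  7  8  9* 10 11 12   
                    ┃13 14 15 16 17 18 19     
             ┏━━━━━━┃20* 21 22* 23 24 25 26   
             ┃ Termi┃27 28 29 30              
             ┠──────┃                         
             ┃$ wc m┗━━━━━━━━━━━━━━━━━━━━━━━━━
             ┃  471  3009 20298 main.py       
             ┃$ echo "test passed"            


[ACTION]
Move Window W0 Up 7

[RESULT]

                                              
                                              
                    ┏━━━━━━━━━━━━━━━━━━━━━━━━━
             ┏━━━━━━┃ CalendarWidget          
             ┃ Termi┠─────────────────────────
             ┠──────┃        November 2023    
             ┃$ wc m┃Mo Tu We Th Fr Sa Su     
             ┃  471 ┃       1  2*  3  4  5*   
             ┃$ echo┃ 6*  7  8  9* 10 11 12   
             ┃test p┃13 14 15 16 17 18 19     
             ┃$ echo┃20* 21 22* 23 24 25 26   
             ┃build ┃27 28 29 30              
             ┃$ █   ┃                         
             ┃      ┗━━━━━━━━━━━━━━━━━━━━━━━━━
             ┃                                
             ┃                                


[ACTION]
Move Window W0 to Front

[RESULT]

                                              
                                              
                    ┏━━━━━━━━━━━━━━━━━━━━━━━━━
             ┏━━━━━━━━━━━━━━━━━━━━━━━━━━━━━━━━
             ┃ Terminal                       
             ┠────────────────────────────────
             ┃$ wc main.py                    
             ┃  471  3009 20298 main.py       
             ┃$ echo "test passed"            
             ┃test passed                     
             ┃$ echo "build complete"         
             ┃build complete                  
             ┃$ █                             
             ┃                                
             ┃                                
             ┃                                


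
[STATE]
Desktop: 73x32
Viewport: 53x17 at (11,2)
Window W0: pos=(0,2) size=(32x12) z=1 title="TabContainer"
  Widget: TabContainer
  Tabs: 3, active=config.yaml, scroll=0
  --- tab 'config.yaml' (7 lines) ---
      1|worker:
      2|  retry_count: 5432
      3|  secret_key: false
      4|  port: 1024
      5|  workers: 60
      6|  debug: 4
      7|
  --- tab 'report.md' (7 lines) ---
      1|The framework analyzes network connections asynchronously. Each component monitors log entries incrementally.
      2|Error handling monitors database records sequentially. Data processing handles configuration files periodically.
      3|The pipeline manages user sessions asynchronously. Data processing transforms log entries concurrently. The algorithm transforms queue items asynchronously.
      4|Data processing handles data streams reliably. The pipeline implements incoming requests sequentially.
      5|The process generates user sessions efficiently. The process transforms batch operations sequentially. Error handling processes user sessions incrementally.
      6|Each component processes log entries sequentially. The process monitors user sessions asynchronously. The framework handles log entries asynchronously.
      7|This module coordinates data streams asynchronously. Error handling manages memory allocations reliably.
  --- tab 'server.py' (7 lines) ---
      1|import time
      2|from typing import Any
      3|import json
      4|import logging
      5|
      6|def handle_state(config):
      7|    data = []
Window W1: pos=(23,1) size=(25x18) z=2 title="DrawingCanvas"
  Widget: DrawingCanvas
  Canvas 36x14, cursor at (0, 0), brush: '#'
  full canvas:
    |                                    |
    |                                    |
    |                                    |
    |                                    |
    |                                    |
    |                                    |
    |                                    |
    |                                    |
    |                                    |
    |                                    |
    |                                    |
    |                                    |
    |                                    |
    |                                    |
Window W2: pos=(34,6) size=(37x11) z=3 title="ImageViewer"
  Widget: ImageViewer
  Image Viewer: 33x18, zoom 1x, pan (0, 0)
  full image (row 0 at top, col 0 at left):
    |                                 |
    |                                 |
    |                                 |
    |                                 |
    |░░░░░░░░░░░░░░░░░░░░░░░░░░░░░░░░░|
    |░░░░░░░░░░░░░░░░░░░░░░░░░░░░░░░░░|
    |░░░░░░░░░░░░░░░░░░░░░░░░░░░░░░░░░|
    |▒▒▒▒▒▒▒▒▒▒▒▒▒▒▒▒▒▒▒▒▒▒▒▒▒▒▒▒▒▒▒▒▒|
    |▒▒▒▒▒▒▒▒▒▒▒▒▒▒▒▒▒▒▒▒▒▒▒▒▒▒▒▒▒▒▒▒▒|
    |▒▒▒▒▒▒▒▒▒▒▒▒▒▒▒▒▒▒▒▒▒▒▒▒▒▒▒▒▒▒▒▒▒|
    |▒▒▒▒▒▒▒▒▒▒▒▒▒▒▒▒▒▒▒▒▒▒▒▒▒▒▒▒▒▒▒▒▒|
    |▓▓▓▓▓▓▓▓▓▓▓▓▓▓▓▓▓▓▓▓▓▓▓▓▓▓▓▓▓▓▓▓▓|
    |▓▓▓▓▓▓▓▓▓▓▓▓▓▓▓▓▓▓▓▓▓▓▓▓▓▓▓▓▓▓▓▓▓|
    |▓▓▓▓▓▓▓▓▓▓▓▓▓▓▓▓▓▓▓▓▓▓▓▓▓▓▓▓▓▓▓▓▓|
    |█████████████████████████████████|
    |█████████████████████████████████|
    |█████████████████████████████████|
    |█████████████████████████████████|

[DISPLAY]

━━━━━━━━━━━━┃ DrawingCanvas         ┃                
ner         ┠───────────────────────┨                
────────────┃+                      ┃                
ml]│ report.┃                       ┃                
────────────┃          ┏━━━━━━━━━━━━━━━━━━━━━━━━━━━━━
            ┃          ┃ ImageViewer                 
unt: 5432   ┃          ┠─────────────────────────────
ey: false   ┃          ┃                             
24          ┃          ┃                             
 60         ┃          ┃                             
            ┃          ┃                             
━━━━━━━━━━━━┃          ┃░░░░░░░░░░░░░░░░░░░░░░░░░░░░░
            ┃          ┃░░░░░░░░░░░░░░░░░░░░░░░░░░░░░
            ┃          ┃░░░░░░░░░░░░░░░░░░░░░░░░░░░░░
            ┃          ┗━━━━━━━━━━━━━━━━━━━━━━━━━━━━━
            ┃                       ┃                
            ┗━━━━━━━━━━━━━━━━━━━━━━━┛                


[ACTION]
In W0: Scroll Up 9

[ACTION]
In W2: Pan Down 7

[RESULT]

━━━━━━━━━━━━┃ DrawingCanvas         ┃                
ner         ┠───────────────────────┨                
────────────┃+                      ┃                
ml]│ report.┃                       ┃                
────────────┃          ┏━━━━━━━━━━━━━━━━━━━━━━━━━━━━━
            ┃          ┃ ImageViewer                 
unt: 5432   ┃          ┠─────────────────────────────
ey: false   ┃          ┃▒▒▒▒▒▒▒▒▒▒▒▒▒▒▒▒▒▒▒▒▒▒▒▒▒▒▒▒▒
24          ┃          ┃▒▒▒▒▒▒▒▒▒▒▒▒▒▒▒▒▒▒▒▒▒▒▒▒▒▒▒▒▒
 60         ┃          ┃▒▒▒▒▒▒▒▒▒▒▒▒▒▒▒▒▒▒▒▒▒▒▒▒▒▒▒▒▒
            ┃          ┃▒▒▒▒▒▒▒▒▒▒▒▒▒▒▒▒▒▒▒▒▒▒▒▒▒▒▒▒▒
━━━━━━━━━━━━┃          ┃▓▓▓▓▓▓▓▓▓▓▓▓▓▓▓▓▓▓▓▓▓▓▓▓▓▓▓▓▓
            ┃          ┃▓▓▓▓▓▓▓▓▓▓▓▓▓▓▓▓▓▓▓▓▓▓▓▓▓▓▓▓▓
            ┃          ┃▓▓▓▓▓▓▓▓▓▓▓▓▓▓▓▓▓▓▓▓▓▓▓▓▓▓▓▓▓
            ┃          ┗━━━━━━━━━━━━━━━━━━━━━━━━━━━━━
            ┃                       ┃                
            ┗━━━━━━━━━━━━━━━━━━━━━━━┛                


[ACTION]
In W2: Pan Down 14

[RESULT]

━━━━━━━━━━━━┃ DrawingCanvas         ┃                
ner         ┠───────────────────────┨                
────────────┃+                      ┃                
ml]│ report.┃                       ┃                
────────────┃          ┏━━━━━━━━━━━━━━━━━━━━━━━━━━━━━
            ┃          ┃ ImageViewer                 
unt: 5432   ┃          ┠─────────────────────────────
ey: false   ┃          ┃                             
24          ┃          ┃                             
 60         ┃          ┃                             
            ┃          ┃                             
━━━━━━━━━━━━┃          ┃                             
            ┃          ┃                             
            ┃          ┃                             
            ┃          ┗━━━━━━━━━━━━━━━━━━━━━━━━━━━━━
            ┃                       ┃                
            ┗━━━━━━━━━━━━━━━━━━━━━━━┛                


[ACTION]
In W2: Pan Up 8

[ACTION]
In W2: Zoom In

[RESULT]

━━━━━━━━━━━━┃ DrawingCanvas         ┃                
ner         ┠───────────────────────┨                
────────────┃+                      ┃                
ml]│ report.┃                       ┃                
────────────┃          ┏━━━━━━━━━━━━━━━━━━━━━━━━━━━━━
            ┃          ┃ ImageViewer                 
unt: 5432   ┃          ┠─────────────────────────────
ey: false   ┃          ┃░░░░░░░░░░░░░░░░░░░░░░░░░░░░░
24          ┃          ┃▒▒▒▒▒▒▒▒▒▒▒▒▒▒▒▒▒▒▒▒▒▒▒▒▒▒▒▒▒
 60         ┃          ┃▒▒▒▒▒▒▒▒▒▒▒▒▒▒▒▒▒▒▒▒▒▒▒▒▒▒▒▒▒
            ┃          ┃▒▒▒▒▒▒▒▒▒▒▒▒▒▒▒▒▒▒▒▒▒▒▒▒▒▒▒▒▒
━━━━━━━━━━━━┃          ┃▒▒▒▒▒▒▒▒▒▒▒▒▒▒▒▒▒▒▒▒▒▒▒▒▒▒▒▒▒
            ┃          ┃▒▒▒▒▒▒▒▒▒▒▒▒▒▒▒▒▒▒▒▒▒▒▒▒▒▒▒▒▒
            ┃          ┃▒▒▒▒▒▒▒▒▒▒▒▒▒▒▒▒▒▒▒▒▒▒▒▒▒▒▒▒▒
            ┃          ┗━━━━━━━━━━━━━━━━━━━━━━━━━━━━━
            ┃                       ┃                
            ┗━━━━━━━━━━━━━━━━━━━━━━━┛                


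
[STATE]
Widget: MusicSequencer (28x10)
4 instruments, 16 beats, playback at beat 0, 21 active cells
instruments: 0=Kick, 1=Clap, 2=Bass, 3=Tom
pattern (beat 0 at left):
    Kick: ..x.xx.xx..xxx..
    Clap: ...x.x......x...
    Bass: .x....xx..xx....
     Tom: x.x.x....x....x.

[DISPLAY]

     ▼123456789012345       
 Kick··█·██·██··███··       
 Clap···█·█······█···       
 Bass·█····██··██····       
  Tom█·█·█····█····█·       
                            
                            
                            
                            
                            


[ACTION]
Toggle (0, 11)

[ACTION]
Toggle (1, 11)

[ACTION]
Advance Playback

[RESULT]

     0▼23456789012345       
 Kick··█·██·██···██··       
 Clap···█·█·····██···       
 Bass·█····██··██····       
  Tom█·█·█····█····█·       
                            
                            
                            
                            
                            


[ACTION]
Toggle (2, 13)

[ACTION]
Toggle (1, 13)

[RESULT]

     0▼23456789012345       
 Kick··█·██·██···██··       
 Clap···█·█·····███··       
 Bass·█····██··██·█··       
  Tom█·█·█····█····█·       
                            
                            
                            
                            
                            


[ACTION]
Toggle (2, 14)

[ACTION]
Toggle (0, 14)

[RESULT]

     0▼23456789012345       
 Kick··█·██·██···███·       
 Clap···█·█·····███··       
 Bass·█····██··██·██·       
  Tom█·█·█····█····█·       
                            
                            
                            
                            
                            


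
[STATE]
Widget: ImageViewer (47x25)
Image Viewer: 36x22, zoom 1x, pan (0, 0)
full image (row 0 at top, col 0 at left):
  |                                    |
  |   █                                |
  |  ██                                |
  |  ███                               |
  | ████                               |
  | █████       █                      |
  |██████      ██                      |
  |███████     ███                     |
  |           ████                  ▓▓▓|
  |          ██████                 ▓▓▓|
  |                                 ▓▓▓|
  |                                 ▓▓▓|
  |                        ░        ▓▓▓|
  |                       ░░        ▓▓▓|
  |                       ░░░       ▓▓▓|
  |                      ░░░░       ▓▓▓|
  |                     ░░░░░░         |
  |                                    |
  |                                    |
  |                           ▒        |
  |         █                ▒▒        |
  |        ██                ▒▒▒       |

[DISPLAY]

                                               
   █                                           
  ██                                           
  ███                                          
 ████                                          
 █████       █                                 
██████      ██                                 
███████     ███                                
           ████                  ▓▓▓           
          ██████                 ▓▓▓           
                                 ▓▓▓           
                                 ▓▓▓           
                        ░        ▓▓▓           
                       ░░        ▓▓▓           
                       ░░░       ▓▓▓           
                      ░░░░       ▓▓▓           
                     ░░░░░░                    
                                               
                                               
                           ▒                   
         █                ▒▒                   
        ██                ▒▒▒                  
                                               
                                               
                                               


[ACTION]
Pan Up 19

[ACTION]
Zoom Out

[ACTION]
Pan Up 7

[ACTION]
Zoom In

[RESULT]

                                               
                                               
      ██                                       
      ██                                       
    ████                                       
    ████                                       
    ██████                                     
    ██████                                     
  ████████                                     
  ████████                                     
  ██████████              ██                   
  ██████████              ██                   
████████████            ████                   
████████████            ████                   
██████████████          ██████                 
██████████████          ██████                 
                      ████████                 
                      ████████                 
                    ████████████               
                    ████████████               
                                               
                                               
                                               
                                               
                                               


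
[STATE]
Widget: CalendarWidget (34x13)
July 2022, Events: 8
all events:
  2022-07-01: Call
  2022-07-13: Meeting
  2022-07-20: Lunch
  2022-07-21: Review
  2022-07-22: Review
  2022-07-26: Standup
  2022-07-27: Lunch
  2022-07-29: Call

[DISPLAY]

            July 2022             
Mo Tu We Th Fr Sa Su              
             1*  2  3             
 4  5  6  7  8  9 10              
11 12 13* 14 15 16 17             
18 19 20* 21* 22* 23 24           
25 26* 27* 28 29* 30 31           
                                  
                                  
                                  
                                  
                                  
                                  


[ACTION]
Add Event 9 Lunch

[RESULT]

            July 2022             
Mo Tu We Th Fr Sa Su              
             1*  2  3             
 4  5  6  7  8  9* 10             
11 12 13* 14 15 16 17             
18 19 20* 21* 22* 23 24           
25 26* 27* 28 29* 30 31           
                                  
                                  
                                  
                                  
                                  
                                  


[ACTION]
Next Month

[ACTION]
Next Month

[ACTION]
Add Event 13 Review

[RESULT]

          September 2022          
Mo Tu We Th Fr Sa Su              
          1  2  3  4              
 5  6  7  8  9 10 11              
12 13* 14 15 16 17 18             
19 20 21 22 23 24 25              
26 27 28 29 30                    
                                  
                                  
                                  
                                  
                                  
                                  


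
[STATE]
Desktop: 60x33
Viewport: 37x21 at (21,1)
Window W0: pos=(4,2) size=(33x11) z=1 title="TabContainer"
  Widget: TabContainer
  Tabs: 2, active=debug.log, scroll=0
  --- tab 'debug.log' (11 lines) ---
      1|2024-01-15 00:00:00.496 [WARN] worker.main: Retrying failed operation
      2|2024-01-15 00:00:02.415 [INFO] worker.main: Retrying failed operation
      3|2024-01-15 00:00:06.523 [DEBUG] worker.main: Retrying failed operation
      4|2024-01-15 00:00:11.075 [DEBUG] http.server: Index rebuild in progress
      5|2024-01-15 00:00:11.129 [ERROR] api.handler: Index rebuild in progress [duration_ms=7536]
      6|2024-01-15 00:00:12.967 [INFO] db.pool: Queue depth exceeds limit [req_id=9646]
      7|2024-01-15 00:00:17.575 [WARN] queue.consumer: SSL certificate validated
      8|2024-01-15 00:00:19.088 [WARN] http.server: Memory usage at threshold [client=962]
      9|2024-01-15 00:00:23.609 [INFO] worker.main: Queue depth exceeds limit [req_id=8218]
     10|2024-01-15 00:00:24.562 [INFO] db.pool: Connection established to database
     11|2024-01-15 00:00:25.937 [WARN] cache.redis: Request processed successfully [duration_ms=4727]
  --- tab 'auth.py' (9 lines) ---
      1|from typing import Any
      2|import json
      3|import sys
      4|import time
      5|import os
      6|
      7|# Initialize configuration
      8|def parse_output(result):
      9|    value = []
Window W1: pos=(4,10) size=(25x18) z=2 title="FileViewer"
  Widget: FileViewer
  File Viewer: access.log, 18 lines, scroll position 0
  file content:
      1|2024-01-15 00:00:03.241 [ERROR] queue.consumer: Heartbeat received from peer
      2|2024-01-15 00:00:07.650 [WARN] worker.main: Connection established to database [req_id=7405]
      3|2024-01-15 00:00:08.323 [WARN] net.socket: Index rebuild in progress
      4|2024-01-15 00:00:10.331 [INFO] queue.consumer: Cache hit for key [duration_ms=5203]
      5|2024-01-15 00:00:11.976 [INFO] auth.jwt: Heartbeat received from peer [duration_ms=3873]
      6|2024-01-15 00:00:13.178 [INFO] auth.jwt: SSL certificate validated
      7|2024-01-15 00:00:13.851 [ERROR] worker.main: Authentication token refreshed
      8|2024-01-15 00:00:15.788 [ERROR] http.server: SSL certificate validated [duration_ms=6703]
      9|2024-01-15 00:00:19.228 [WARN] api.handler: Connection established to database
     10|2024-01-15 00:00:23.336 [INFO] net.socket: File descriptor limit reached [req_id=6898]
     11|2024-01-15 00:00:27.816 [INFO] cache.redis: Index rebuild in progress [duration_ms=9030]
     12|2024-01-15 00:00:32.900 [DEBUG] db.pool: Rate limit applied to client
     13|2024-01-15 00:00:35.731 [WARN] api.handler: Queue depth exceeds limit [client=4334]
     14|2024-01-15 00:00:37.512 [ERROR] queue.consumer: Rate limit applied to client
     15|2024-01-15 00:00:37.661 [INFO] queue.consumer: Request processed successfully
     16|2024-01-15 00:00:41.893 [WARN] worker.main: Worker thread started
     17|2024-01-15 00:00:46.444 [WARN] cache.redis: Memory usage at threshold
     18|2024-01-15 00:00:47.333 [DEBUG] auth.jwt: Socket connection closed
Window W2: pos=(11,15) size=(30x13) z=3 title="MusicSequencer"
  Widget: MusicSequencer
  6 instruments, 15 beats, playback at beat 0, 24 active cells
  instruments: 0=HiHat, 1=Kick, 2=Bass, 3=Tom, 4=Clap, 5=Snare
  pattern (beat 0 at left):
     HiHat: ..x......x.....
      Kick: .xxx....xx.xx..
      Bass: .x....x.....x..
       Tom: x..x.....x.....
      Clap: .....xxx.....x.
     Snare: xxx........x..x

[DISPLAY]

                                     
━━━━━━━━━━━━━━━┓                     
               ┃                     
───────────────┨                     
h.py           ┃                     
───────────────┃                     
:00.496 [WARN] ┃                     
:02.415 [INFO] ┃                     
:06.523 [DEBUG]┃                     
━━━━━━━┓[DEBUG]┃                     
       ┃[ERROR]┃                     
───────┨━━━━━━━┛                     
:03.24▲┃                             
:07.65█┃                             
━━━━━━━━━━━━━━━━━━━┓                 
uencer             ┃                 
───────────────────┨                 
345678901234       ┃                 
······█·····       ┃                 
█····██·██··       ┃                 
···█·····█··       ┃                 


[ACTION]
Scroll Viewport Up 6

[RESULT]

                                     
                                     
━━━━━━━━━━━━━━━┓                     
               ┃                     
───────────────┨                     
h.py           ┃                     
───────────────┃                     
:00.496 [WARN] ┃                     
:02.415 [INFO] ┃                     
:06.523 [DEBUG]┃                     
━━━━━━━┓[DEBUG]┃                     
       ┃[ERROR]┃                     
───────┨━━━━━━━┛                     
:03.24▲┃                             
:07.65█┃                             
━━━━━━━━━━━━━━━━━━━┓                 
uencer             ┃                 
───────────────────┨                 
345678901234       ┃                 
······█·····       ┃                 
█····██·██··       ┃                 


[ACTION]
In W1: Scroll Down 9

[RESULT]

                                     
                                     
━━━━━━━━━━━━━━━┓                     
               ┃                     
───────────────┨                     
h.py           ┃                     
───────────────┃                     
:00.496 [WARN] ┃                     
:02.415 [INFO] ┃                     
:06.523 [DEBUG]┃                     
━━━━━━━┓[DEBUG]┃                     
       ┃[ERROR]┃                     
───────┨━━━━━━━┛                     
:11.97▲┃                             
:13.17░┃                             
━━━━━━━━━━━━━━━━━━━┓                 
uencer             ┃                 
───────────────────┨                 
345678901234       ┃                 
······█·····       ┃                 
█····██·██··       ┃                 


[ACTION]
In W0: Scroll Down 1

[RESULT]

                                     
                                     
━━━━━━━━━━━━━━━┓                     
               ┃                     
───────────────┨                     
h.py           ┃                     
───────────────┃                     
:02.415 [INFO] ┃                     
:06.523 [DEBUG]┃                     
:11.075 [DEBUG]┃                     
━━━━━━━┓[ERROR]┃                     
       ┃[INFO] ┃                     
───────┨━━━━━━━┛                     
:11.97▲┃                             
:13.17░┃                             
━━━━━━━━━━━━━━━━━━━┓                 
uencer             ┃                 
───────────────────┨                 
345678901234       ┃                 
······█·····       ┃                 
█····██·██··       ┃                 


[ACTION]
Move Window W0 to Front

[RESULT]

                                     
                                     
━━━━━━━━━━━━━━━┓                     
               ┃                     
───────────────┨                     
h.py           ┃                     
───────────────┃                     
:02.415 [INFO] ┃                     
:06.523 [DEBUG]┃                     
:11.075 [DEBUG]┃                     
:11.129 [ERROR]┃                     
:12.967 [INFO] ┃                     
━━━━━━━━━━━━━━━┛                     
:11.97▲┃                             
:13.17░┃                             
━━━━━━━━━━━━━━━━━━━┓                 
uencer             ┃                 
───────────────────┨                 
345678901234       ┃                 
······█·····       ┃                 
█····██·██··       ┃                 


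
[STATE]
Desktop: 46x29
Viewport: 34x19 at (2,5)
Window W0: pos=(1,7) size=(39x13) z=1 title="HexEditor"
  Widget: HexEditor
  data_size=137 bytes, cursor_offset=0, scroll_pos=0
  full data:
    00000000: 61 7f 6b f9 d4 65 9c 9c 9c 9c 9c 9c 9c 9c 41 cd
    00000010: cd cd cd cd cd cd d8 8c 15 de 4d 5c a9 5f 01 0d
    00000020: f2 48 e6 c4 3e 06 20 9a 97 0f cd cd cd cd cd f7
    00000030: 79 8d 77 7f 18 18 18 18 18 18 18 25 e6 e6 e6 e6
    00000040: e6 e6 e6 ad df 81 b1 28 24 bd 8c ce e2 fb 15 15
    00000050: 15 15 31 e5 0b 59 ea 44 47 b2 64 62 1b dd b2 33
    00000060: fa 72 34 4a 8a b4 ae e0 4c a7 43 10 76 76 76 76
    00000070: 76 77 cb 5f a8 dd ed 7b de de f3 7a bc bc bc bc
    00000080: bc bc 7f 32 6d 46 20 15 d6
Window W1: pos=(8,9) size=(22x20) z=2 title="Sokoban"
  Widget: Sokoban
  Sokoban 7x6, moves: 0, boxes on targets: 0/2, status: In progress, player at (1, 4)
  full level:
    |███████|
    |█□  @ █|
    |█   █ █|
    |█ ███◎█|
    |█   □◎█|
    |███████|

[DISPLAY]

                                  
                                  
━━━━━━━━━━━━━━━━━━━━━━━━━━━━━━━━━━
 HexEditor                        
──────┏━━━━━━━━━━━━━━━━━━━━┓──────
000000┃ Sokoban            ┃9c 9c 
000000┠────────────────────┨d8 8c 
000000┃███████             ┃20 9a 
000000┃█□  @ █             ┃18 18 
000000┃█   █ █             ┃b1 28 
000000┃█ ███◎█             ┃ea 44 
000000┃█   □◎█             ┃ae e0 
000000┃███████             ┃ed 7b 
000000┃Moves: 0  0/2       ┃20 15 
━━━━━━┃                    ┃━━━━━━
      ┃                    ┃      
      ┃                    ┃      
      ┃                    ┃      
      ┃                    ┃      


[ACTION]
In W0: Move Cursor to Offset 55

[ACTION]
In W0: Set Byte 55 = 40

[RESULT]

                                  
                                  
━━━━━━━━━━━━━━━━━━━━━━━━━━━━━━━━━━
 HexEditor                        
──────┏━━━━━━━━━━━━━━━━━━━━┓──────
000000┃ Sokoban            ┃9c 9c 
000000┠────────────────────┨d8 8c 
000000┃███████             ┃20 9a 
000000┃█□  @ █             ┃18 40 
000000┃█   █ █             ┃b1 28 
000000┃█ ███◎█             ┃ea 44 
000000┃█   □◎█             ┃ae e0 
000000┃███████             ┃ed 7b 
000000┃Moves: 0  0/2       ┃20 15 
━━━━━━┃                    ┃━━━━━━
      ┃                    ┃      
      ┃                    ┃      
      ┃                    ┃      
      ┃                    ┃      


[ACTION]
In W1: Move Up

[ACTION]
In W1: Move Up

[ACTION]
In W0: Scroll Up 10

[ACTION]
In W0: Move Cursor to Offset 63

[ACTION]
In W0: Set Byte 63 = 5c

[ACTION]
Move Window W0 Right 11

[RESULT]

                                  
                                  
     ┏━━━━━━━━━━━━━━━━━━━━━━━━━━━━
     ┃ HexEditor                  
     ┠┏━━━━━━━━━━━━━━━━━━━━┓──────
     ┃┃ Sokoban            ┃d4 65 
     ┃┠────────────────────┨cd cd 
     ┃┃███████             ┃3e 06 
     ┃┃█□  @ █             ┃18 18 
     ┃┃█   █ █             ┃df 81 
     ┃┃█ ███◎█             ┃0b 59 
     ┃┃█   □◎█             ┃8a b4 
     ┃┃███████             ┃a8 dd 
     ┃┃Moves: 0  0/2       ┃6d 46 
     ┗┃                    ┃━━━━━━
      ┃                    ┃      
      ┃                    ┃      
      ┃                    ┃      
      ┃                    ┃      


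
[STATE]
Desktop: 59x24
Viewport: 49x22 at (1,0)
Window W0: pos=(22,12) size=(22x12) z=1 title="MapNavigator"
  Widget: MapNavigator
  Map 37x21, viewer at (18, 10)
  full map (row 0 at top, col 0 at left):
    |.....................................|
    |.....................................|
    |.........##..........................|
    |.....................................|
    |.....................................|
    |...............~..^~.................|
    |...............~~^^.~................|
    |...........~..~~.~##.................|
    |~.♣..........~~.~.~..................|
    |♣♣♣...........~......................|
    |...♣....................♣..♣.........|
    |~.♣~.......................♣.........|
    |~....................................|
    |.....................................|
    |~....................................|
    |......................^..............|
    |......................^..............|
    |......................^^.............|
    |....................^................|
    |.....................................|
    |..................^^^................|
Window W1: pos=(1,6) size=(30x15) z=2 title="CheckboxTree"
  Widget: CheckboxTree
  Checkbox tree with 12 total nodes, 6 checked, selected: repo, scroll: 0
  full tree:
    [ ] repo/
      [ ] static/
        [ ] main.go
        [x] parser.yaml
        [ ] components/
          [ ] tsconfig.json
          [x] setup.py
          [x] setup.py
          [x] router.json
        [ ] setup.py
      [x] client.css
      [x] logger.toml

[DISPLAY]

                                                 
                                                 
                                                 
                                                 
                                                 
                                                 
┏━━━━━━━━━━━━━━━━━━━━━━━━━━━━┓                   
┃ CheckboxTree               ┃                   
┠────────────────────────────┨                   
┃>[-] repo/                  ┃                   
┃   [-] static/              ┃                   
┃     [ ] main.go            ┃                   
┃     [x] parser.yaml        ┃━━━━━━━━━━━━┓      
┃     [-] components/        ┃gator       ┃      
┃       [ ] tsconfig.json    ┃────────────┨      
┃       [x] setup.py         ┃~^^.~.......┃      
┃       [x] setup.py         ┃.~##........┃      
┃       [x] router.json      ┃~.~.........┃      
┃     [ ] setup.py           ┃............┃      
┃   [x] client.css           ┃..@.....♣..♣┃      
┗━━━━━━━━━━━━━━━━━━━━━━━━━━━━┛...........♣┃      
                     ┃....................┃      


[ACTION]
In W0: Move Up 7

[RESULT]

                                                 
                                                 
                                                 
                                                 
                                                 
                                                 
┏━━━━━━━━━━━━━━━━━━━━━━━━━━━━┓                   
┃ CheckboxTree               ┃                   
┠────────────────────────────┨                   
┃>[-] repo/                  ┃                   
┃   [-] static/              ┃                   
┃     [ ] main.go            ┃                   
┃     [x] parser.yaml        ┃━━━━━━━━━━━━┓      
┃     [-] components/        ┃gator       ┃      
┃       [ ] tsconfig.json    ┃────────────┨      
┃       [x] setup.py         ┃            ┃      
┃       [x] setup.py         ┃............┃      
┃       [x] router.json      ┃............┃      
┃     [ ] setup.py           ┃............┃      
┃   [x] client.css           ┃..@.........┃      
┗━━━━━━━━━━━━━━━━━━━━━━━━━━━━┛............┃      
                     ┃.......~..^~........┃      


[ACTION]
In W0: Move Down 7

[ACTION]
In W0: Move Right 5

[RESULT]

                                                 
                                                 
                                                 
                                                 
                                                 
                                                 
┏━━━━━━━━━━━━━━━━━━━━━━━━━━━━┓                   
┃ CheckboxTree               ┃                   
┠────────────────────────────┨                   
┃>[-] repo/                  ┃                   
┃   [-] static/              ┃                   
┃     [ ] main.go            ┃                   
┃     [x] parser.yaml        ┃━━━━━━━━━━━━┓      
┃     [-] components/        ┃gator       ┃      
┃       [ ] tsconfig.json    ┃────────────┨      
┃       [x] setup.py         ┃............┃      
┃       [x] setup.py         ┃............┃      
┃       [x] router.json      ┃............┃      
┃     [ ] setup.py           ┃............┃      
┃   [x] client.css           ┃..@♣..♣.....┃      
┗━━━━━━━━━━━━━━━━━━━━━━━━━━━━┛......♣.....┃      
                     ┃....................┃      
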